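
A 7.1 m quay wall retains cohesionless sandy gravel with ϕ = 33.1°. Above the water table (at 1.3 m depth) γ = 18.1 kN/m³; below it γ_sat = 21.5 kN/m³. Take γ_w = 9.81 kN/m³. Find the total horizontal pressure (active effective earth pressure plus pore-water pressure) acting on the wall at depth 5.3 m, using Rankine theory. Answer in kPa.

59.9 kPa

K_a = (1 − sin φ)/(1 + sin φ) = 0.2936.
γ' = 21.5 − 9.81 = 11.69 kN/m³.
Effective vertical stress at 5.3 m: σ'_v = 18.1×1.3 + 11.69×4.00 = 70.29 kPa.
σ'_h = K_a σ'_v = 0.2936 × 70.29 = 20.64 kPa; u = γ_w × 4.00 = 39.24 kPa.
Total σ_h = 20.64 + 39.24 = 59.88 kPa.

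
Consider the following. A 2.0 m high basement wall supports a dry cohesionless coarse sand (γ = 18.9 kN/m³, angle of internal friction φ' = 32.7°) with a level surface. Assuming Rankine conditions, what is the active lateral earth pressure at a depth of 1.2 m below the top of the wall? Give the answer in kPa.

K_a = (1 − sin φ)/(1 + sin φ) = 0.2985.
σ_h = K_a γ z = 0.2985 × 18.9 × 1.2 = 6.770 kPa.

6.77 kPa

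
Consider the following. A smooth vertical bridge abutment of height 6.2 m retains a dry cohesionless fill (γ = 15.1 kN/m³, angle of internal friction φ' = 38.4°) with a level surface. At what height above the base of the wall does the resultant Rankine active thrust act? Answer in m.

K_a = 0.2337.
The pressure distribution is triangular, so the resultant acts at H/3 above the base = 6.2/3 = 2.067 m.

2.07 m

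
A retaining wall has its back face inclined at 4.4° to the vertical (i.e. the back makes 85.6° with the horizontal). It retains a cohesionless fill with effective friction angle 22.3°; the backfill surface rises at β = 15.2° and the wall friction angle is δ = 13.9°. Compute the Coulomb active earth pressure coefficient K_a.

K_a = sin²(α+φ) / [sin²α · sin(α−δ) · (1 + √{sin(φ+δ)sin(φ−β) / (sin(α−δ)sin(α+β))})²].
With α = 85.6°, φ = 22.3°, δ = 13.9°, β = 15.2°: K_a = 0.5858.

0.586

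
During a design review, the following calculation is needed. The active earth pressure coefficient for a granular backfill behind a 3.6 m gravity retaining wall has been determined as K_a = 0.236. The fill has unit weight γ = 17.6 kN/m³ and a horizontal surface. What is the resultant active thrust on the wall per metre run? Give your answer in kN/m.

P = ½ K_a γ H² = 0.5 × 0.236 × 17.6 × 3.6² = 26.92 kN/m.

26.9 kN/m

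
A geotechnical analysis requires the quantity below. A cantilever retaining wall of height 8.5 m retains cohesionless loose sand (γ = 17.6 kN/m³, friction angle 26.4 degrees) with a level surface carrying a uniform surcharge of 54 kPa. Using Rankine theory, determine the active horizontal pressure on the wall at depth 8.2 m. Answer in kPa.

K_a = (1 − sin φ)/(1 + sin φ) = 0.3844.
σ_v = γz + q = 17.6 × 8.2 + 54 = 198.3 kPa.
σ_h = K_a σ_v = 0.3844 × 198.3 = 76.24 kPa.

76.2 kPa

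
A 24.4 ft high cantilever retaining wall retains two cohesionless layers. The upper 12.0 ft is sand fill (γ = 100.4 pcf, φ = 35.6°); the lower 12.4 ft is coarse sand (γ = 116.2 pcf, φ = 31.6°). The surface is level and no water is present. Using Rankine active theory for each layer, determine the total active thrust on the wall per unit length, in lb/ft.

9370 lb/ft

K_a1 = tan²(45°−35.6°/2) = 0.2641; K_a2 = tan²(45°−31.6°/2) = 0.3123.
Layer 1: σ at base = K_a1 γ₁ h₁ = 318.2 psf; P₁ = ½×318.2×12.0 = 1909.
Layer 2: σ_v at top = γ₁h₁ = 1205; σ_h top = K_a2×1205 = 376.3; σ_h base = K_a2×(1205+116.2×12.4) = 826.4.
P₂ = ½(376.3+826.4)×12.4 = 7457. Total P_a = 1909+7457 = 9366 lb/ft.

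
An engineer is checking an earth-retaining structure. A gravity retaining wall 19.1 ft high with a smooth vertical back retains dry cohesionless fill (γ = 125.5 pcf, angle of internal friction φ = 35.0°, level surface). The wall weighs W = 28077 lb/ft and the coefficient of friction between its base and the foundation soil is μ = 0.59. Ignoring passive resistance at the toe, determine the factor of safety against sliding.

K_a = tan²(45° − 35.0°/2) = 0.2710.
P_a = ½K_aγH² = 0.5×0.2710×125.5×19.1² = 6203 lb/ft, acting at H/3 = 6.367 ft above the base.
FS_sliding = μW / P_a = 0.59×28077 / 6203 = 2.670.

2.67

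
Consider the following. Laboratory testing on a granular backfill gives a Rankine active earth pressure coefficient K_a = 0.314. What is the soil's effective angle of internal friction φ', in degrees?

K_a = tan²(45° − φ/2) ⇒ 45° − φ/2 = arctan(√0.314) = 29.26°.
φ = 2(45° − 29.26°) = 31.47°.

31.5°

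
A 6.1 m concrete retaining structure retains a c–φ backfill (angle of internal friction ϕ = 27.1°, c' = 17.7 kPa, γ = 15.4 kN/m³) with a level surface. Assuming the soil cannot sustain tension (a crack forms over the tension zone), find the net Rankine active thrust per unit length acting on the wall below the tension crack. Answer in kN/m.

K_a = 0.3741; √K_a = 0.6116.
Tension-crack depth z_c = 2c/(γ√K_a) = 2×17.7/(15.4×0.6116) = 3.758 m.
σ_a at base = K_a γ H − 2c√K_a = 0.3741×15.4×6.1 − 2×17.7×0.6116 = 13.49 kPa.
P_a = ½ × 13.49 × (H − z_c) = 0.5×13.49×2.342 = 15.79 kN/m.

15.8 kN/m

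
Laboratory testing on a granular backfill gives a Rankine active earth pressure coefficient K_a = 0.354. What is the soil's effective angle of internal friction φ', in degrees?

K_a = tan²(45° − φ/2) ⇒ 45° − φ/2 = arctan(√0.354) = 30.75°.
φ = 2(45° − 30.75°) = 28.50°.

28.5°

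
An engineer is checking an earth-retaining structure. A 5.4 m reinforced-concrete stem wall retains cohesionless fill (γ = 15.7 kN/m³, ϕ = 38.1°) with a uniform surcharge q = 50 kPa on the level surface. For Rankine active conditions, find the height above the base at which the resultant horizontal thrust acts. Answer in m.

K_a = 0.2368.
Triangular part P₁ = ½K_aγH² = 54.21 at H/3 = 1.800 m; rectangular part P₂ = K_a q H = 63.94 at H/2 = 2.700 m.
ȳ = (P₁·1.800 + P₂·2.700)/(P₁+P₂) = 2.287 m.

2.29 m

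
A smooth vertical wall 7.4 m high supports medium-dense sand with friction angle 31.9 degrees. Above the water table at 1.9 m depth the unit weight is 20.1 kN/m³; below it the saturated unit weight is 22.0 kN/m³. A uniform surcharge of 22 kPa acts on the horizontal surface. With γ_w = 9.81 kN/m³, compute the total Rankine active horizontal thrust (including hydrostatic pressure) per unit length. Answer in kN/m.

331 kN/m

K_a = tan²(45° − φ/2) = 0.3085.
γ' = 22.0 − 9.81 = 12.19 kN/m³. h₂ = H − d_w = 5.5 m.
σ'_h: at surface K_a·q = 6.788; at WT K_a(q+γd_w) = 18.57; at base K_a(q+γd_w+γ'h₂) = 39.26 kPa.
P₁ = ½(6.788+18.57)×1.9 = 24.09; P₂ = ½(18.57+39.26)×5.5 = 159.0; P_w = ½γ_w h₂² = 148.4.
Total = 24.09+159.0+148.4 = 331.5 kN/m.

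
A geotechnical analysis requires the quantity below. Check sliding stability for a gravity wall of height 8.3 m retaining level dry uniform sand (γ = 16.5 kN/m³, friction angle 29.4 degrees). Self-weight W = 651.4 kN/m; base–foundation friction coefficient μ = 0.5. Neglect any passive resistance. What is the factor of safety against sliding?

1.68

K_a = tan²(45° − 29.4°/2) = 0.3415.
P_a = ½K_aγH² = 0.5×0.3415×16.5×8.3² = 194.1 kN/m, acting at H/3 = 2.767 m above the base.
FS_sliding = μW / P_a = 0.5×651.4 / 194.1 = 1.678.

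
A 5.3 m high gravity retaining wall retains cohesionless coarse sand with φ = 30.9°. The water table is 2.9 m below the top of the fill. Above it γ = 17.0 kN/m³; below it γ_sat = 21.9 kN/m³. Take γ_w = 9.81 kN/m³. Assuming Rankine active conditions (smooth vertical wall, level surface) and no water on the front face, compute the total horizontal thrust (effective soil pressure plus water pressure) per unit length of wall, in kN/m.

100 kN/m

K_a = tan²(45° − φ/2) = 0.3214.
γ' = 21.9 − 9.81 = 12.09 kN/m³. Depth below WT = 2.4 m.
σ'_h at WT = K_a γ d_w = 15.85 kPa; at base = 15.85 + K_a γ' × 2.4 = 25.17 kPa.
P₁ (0–2.9 m) = ½×15.85×2.9 = 22.98. P₂ (2.9–5.3 m) = ½(15.85+25.17)×2.4 = 49.22.
P_w = ½ γ_w h₂² = 0.5×9.81×2.4² = 28.25. Total = 22.98+49.22+28.25 = 100.4 kN/m.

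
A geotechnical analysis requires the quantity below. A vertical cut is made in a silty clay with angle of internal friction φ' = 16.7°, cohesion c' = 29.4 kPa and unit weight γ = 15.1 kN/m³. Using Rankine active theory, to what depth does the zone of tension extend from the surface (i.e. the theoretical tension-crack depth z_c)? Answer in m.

5.23 m

K_a = tan²(45° − 16.7°/2) = 0.5536; √K_a = 0.7440.
The active pressure is zero where K_a γ z = 2c√K_a, so z_c = 2c/(γ√K_a) = 2×29.4/(15.1×0.7440) = 5.234 m.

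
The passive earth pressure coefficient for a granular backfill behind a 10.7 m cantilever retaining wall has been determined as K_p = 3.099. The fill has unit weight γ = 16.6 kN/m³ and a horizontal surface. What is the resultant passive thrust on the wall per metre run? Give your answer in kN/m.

2940 kN/m

P = ½ K_p γ H² = 0.5 × 3.099 × 16.6 × 10.7² = 2945 kN/m.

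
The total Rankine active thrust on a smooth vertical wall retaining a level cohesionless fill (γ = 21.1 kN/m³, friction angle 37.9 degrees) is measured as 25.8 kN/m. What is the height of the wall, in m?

3.20 m

K_a = 0.2389. P_a = ½ K_a γ H² ⇒ H = √(2P_a/(K_a γ)).
H = √(2×25.8/(0.2389×21.1)) = 3.199 m.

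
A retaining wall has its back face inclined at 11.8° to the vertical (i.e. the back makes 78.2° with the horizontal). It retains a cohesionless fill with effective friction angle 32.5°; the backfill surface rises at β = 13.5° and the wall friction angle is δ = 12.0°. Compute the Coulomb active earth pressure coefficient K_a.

K_a = sin²(α+φ) / [sin²α · sin(α−δ) · (1 + √{sin(φ+δ)sin(φ−β) / (sin(α−δ)sin(α+β))})²].
With α = 78.2°, φ = 32.5°, δ = 12.0°, β = 13.5°: K_a = 0.4439.

0.444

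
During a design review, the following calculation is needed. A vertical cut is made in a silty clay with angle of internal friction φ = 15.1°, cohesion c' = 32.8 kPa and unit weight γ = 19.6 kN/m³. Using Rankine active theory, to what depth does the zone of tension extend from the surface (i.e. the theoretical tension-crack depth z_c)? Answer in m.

4.37 m

K_a = tan²(45° − 15.1°/2) = 0.5867; √K_a = 0.7659.
The active pressure is zero where K_a γ z = 2c√K_a, so z_c = 2c/(γ√K_a) = 2×32.8/(19.6×0.7659) = 4.370 m.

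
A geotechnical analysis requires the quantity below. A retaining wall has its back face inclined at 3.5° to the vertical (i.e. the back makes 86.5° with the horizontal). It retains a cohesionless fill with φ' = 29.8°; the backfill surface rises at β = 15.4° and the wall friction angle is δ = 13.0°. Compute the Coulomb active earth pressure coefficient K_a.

0.415

K_a = sin²(α+φ) / [sin²α · sin(α−δ) · (1 + √{sin(φ+δ)sin(φ−β) / (sin(α−δ)sin(α+β))})²].
With α = 86.5°, φ = 29.8°, δ = 13.0°, β = 15.4°: K_a = 0.4147.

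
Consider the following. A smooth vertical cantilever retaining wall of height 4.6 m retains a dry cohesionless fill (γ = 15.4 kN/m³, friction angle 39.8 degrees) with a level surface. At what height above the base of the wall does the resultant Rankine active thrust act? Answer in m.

K_a = 0.2194.
The pressure distribution is triangular, so the resultant acts at H/3 above the base = 4.6/3 = 1.533 m.

1.53 m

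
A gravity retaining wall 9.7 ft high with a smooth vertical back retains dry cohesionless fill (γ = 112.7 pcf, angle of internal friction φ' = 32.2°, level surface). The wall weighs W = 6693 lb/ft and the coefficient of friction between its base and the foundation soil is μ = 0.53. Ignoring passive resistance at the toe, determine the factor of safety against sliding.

2.20

K_a = tan²(45° − 32.2°/2) = 0.3047.
P_a = ½K_aγH² = 0.5×0.3047×112.7×9.7² = 1616 lb/ft, acting at H/3 = 3.233 ft above the base.
FS_sliding = μW / P_a = 0.53×6693 / 1616 = 2.196.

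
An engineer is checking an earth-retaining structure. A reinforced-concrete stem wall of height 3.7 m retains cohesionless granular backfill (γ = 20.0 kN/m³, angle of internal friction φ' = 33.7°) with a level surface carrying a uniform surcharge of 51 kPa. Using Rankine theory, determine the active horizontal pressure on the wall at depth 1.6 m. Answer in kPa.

23.8 kPa

K_a = (1 − sin φ)/(1 + sin φ) = 0.2863.
σ_v = γz + q = 20.0 × 1.6 + 51 = 83.00 kPa.
σ_h = K_a σ_v = 0.2863 × 83.00 = 23.76 kPa.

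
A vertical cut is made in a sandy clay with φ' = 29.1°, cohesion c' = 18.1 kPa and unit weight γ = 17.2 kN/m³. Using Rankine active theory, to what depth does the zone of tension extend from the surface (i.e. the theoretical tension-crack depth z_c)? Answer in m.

K_a = tan²(45° − 29.1°/2) = 0.3456; √K_a = 0.5879.
The active pressure is zero where K_a γ z = 2c√K_a, so z_c = 2c/(γ√K_a) = 2×18.1/(17.2×0.5879) = 3.580 m.

3.58 m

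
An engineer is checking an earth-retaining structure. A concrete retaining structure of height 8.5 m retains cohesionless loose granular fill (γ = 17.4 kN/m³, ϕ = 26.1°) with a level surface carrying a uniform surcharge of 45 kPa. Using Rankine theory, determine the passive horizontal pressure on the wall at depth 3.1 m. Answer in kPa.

254 kPa

K_p = (1 + sin φ)/(1 − sin φ) = 2.571.
σ_v = γz + q = 17.4 × 3.1 + 45 = 98.94 kPa.
σ_h = K_p σ_v = 2.571 × 98.94 = 254.4 kPa.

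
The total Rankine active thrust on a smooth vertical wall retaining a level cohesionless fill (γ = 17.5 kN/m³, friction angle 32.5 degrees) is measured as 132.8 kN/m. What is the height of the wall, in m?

K_a = 0.3010. P_a = ½ K_a γ H² ⇒ H = √(2P_a/(K_a γ)).
H = √(2×132.8/(0.3010×17.5)) = 7.101 m.

7.10 m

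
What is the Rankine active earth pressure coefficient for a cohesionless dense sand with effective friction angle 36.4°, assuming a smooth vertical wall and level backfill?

K_a = (1 − sin φ)/(1 + sin φ) = (1 − sin 36.4°)/(1 + sin 36.4°) = 0.2552.

0.255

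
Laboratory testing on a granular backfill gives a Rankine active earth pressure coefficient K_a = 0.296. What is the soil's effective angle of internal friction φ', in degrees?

32.9°

K_a = tan²(45° − φ/2) ⇒ 45° − φ/2 = arctan(√0.296) = 28.55°.
φ = 2(45° − 28.55°) = 32.90°.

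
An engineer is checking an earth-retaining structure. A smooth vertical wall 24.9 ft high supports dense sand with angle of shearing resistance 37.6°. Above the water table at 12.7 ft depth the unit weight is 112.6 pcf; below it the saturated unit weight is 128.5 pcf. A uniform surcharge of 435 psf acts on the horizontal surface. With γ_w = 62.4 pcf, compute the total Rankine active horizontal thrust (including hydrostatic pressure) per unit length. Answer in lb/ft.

K_a = tan²(45° − φ/2) = 0.2421.
γ' = 128.5 − 62.4 = 66.10 pcf. h₂ = H − d_w = 12.2 ft.
σ'_h: at surface K_a·q = 105.3; at WT K_a(q+γd_w) = 451.6; at base K_a(q+γd_w+γ'h₂) = 646.8 psf.
P₁ = ½(105.3+451.6)×12.7 = 3536; P₂ = ½(451.6+646.8)×12.2 = 6700; P_w = ½γ_w h₂² = 4644.
Total = 3536+6700+4644 = 14880 lb/ft.

14900 lb/ft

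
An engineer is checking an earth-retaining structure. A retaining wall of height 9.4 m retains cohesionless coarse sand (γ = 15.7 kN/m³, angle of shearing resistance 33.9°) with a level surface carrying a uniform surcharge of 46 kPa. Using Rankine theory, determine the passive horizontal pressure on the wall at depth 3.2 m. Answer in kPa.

K_p = (1 + sin φ)/(1 − sin φ) = 3.522.
σ_v = γz + q = 15.7 × 3.2 + 46 = 96.24 kPa.
σ_h = K_p σ_v = 3.522 × 96.24 = 339.0 kPa.

339 kPa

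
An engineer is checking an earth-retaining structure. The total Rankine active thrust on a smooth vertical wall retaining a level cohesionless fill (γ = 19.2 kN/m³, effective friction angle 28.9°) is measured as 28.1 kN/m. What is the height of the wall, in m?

2.90 m

K_a = 0.3484. P_a = ½ K_a γ H² ⇒ H = √(2P_a/(K_a γ)).
H = √(2×28.1/(0.3484×19.2)) = 2.899 m.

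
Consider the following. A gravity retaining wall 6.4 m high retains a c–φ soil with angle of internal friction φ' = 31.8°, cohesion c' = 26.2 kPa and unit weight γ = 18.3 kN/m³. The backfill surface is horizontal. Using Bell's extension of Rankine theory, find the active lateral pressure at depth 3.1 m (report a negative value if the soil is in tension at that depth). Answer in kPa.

K_a = (1 − sin φ)/(1 + sin φ) = 0.3098.
σ_a = K_a γ z − 2c√K_a = 0.3098×18.3×3.1 − 2×26.2×0.5566 = -11.59 kPa.

-11.6 kPa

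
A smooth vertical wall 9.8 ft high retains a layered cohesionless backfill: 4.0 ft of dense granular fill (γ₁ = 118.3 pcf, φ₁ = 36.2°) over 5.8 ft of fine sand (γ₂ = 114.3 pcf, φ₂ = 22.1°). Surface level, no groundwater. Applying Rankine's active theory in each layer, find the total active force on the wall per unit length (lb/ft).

K_a1 = tan²(45°−36.2°/2) = 0.2574; K_a2 = tan²(45°−22.1°/2) = 0.4533.
Layer 1: σ at base = K_a1 γ₁ h₁ = 121.8 psf; P₁ = ½×121.8×4.0 = 243.6.
Layer 2: σ_v at top = γ₁h₁ = 473.2; σ_h top = K_a2×473.2 = 214.5; σ_h base = K_a2×(473.2+114.3×5.8) = 515.0.
P₂ = ½(214.5+515.0)×5.8 = 2115. Total P_a = 243.6+2115 = 2359 lb/ft.

2360 lb/ft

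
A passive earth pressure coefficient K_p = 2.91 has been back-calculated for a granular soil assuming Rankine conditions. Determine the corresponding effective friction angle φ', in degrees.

K_p = (1+sin φ)/(1−sin φ) ⇒ sin φ = (K_p − 1)/(K_p + 1) = 0.4885.
φ = arcsin(0.4885) = 29.24°.

29.2°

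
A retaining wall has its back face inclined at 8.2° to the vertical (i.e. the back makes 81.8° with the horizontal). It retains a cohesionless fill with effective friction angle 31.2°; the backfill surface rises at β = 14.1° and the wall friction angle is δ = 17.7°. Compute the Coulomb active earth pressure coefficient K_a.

K_a = sin²(α+φ) / [sin²α · sin(α−δ) · (1 + √{sin(φ+δ)sin(φ−β) / (sin(α−δ)sin(α+β))})²].
With α = 81.8°, φ = 31.2°, δ = 17.7°, β = 14.1°: K_a = 0.4287.

0.429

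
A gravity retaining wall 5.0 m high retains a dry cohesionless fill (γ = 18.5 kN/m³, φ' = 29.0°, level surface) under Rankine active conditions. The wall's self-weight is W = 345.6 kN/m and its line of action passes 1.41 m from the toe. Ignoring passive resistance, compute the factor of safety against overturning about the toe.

3.64

K_a = tan²(45° − 29.0°/2) = 0.3470.
P_a = ½K_aγH² = 0.5×0.3470×18.5×5.0² = 80.24 kN/m, acting at H/3 = 1.667 m above the base.
Overturning moment M_o = P_a × H/3 = 80.24 × 1.667 = 133.7.
Resisting moment M_r = W × 1.41 = 345.6 × 1.41 = 487.3.
FS_overturning = M_r/M_o = 487.3/133.7 = 3.644.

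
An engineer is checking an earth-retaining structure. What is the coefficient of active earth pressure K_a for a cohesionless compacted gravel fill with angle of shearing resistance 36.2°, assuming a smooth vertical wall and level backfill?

K_a = (1 − sin φ)/(1 + sin φ) = (1 − sin 36.2°)/(1 + sin 36.2°) = 0.2574.

0.257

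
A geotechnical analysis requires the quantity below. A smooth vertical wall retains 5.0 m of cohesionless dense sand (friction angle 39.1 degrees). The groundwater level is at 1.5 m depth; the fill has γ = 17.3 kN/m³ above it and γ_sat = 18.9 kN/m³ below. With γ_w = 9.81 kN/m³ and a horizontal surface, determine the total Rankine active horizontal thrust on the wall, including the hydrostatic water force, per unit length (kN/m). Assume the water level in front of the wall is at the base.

97.7 kN/m

K_a = tan²(45° − φ/2) = 0.2265.
γ' = 18.9 − 9.81 = 9.090 kN/m³. Depth below WT = 3.5 m.
σ'_h at WT = K_a γ d_w = 5.877 kPa; at base = 5.877 + K_a γ' × 3.5 = 13.08 kPa.
P₁ (0–1.5 m) = ½×5.877×1.5 = 4.408. P₂ (1.5–5.0 m) = ½(5.877+13.08)×3.5 = 33.18.
P_w = ½ γ_w h₂² = 0.5×9.81×3.5² = 60.09. Total = 4.408+33.18+60.09 = 97.67 kN/m.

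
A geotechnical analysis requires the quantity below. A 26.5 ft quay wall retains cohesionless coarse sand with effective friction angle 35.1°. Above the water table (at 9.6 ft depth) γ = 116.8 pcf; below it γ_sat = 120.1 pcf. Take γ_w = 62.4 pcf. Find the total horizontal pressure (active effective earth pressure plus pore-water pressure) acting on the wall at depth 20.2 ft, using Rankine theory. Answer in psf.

K_a = (1 − sin φ)/(1 + sin φ) = 0.2698.
γ' = 120.1 − 62.4 = 57.70 pcf.
Effective vertical stress at 20.2 ft: σ'_v = 116.8×9.6 + 57.70×10.6 = 1733 psf.
σ'_h = K_a σ'_v = 0.2698 × 1733 = 467.6 psf; u = γ_w × 10.6 = 661.4 psf.
Total σ_h = 467.6 + 661.4 = 1129 psf.

1130 psf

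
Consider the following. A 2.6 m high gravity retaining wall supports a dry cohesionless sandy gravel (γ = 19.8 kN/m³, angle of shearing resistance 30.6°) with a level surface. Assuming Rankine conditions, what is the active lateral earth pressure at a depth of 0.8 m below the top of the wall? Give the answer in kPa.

5.15 kPa

K_a = (1 − sin φ)/(1 + sin φ) = 0.3253.
σ_h = K_a γ z = 0.3253 × 19.8 × 0.8 = 5.153 kPa.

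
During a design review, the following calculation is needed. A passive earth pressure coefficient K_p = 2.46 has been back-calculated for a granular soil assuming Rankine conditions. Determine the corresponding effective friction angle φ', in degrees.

K_p = (1+sin φ)/(1−sin φ) ⇒ sin φ = (K_p − 1)/(K_p + 1) = 0.4220.
φ = arcsin(0.4220) = 24.96°.

25.0°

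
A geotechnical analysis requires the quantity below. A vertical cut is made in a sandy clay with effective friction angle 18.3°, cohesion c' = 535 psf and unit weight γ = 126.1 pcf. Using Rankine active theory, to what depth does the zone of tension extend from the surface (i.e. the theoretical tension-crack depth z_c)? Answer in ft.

11.7 ft

K_a = tan²(45° − 18.3°/2) = 0.5221; √K_a = 0.7226.
The active pressure is zero where K_a γ z = 2c√K_a, so z_c = 2c/(γ√K_a) = 2×535/(126.1×0.7226) = 11.74 ft.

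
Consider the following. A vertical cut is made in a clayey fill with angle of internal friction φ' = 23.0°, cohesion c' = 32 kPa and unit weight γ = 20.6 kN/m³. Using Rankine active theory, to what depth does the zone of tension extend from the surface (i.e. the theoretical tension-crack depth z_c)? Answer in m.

4.69 m

K_a = tan²(45° − 23.0°/2) = 0.4381; √K_a = 0.6619.
The active pressure is zero where K_a γ z = 2c√K_a, so z_c = 2c/(γ√K_a) = 2×32/(20.6×0.6619) = 4.694 m.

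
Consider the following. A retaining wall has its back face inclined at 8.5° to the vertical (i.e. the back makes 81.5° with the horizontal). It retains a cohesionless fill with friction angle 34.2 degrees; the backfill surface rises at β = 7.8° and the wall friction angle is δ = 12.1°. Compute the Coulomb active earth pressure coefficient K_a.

0.353

K_a = sin²(α+φ) / [sin²α · sin(α−δ) · (1 + √{sin(φ+δ)sin(φ−β) / (sin(α−δ)sin(α+β))})²].
With α = 81.5°, φ = 34.2°, δ = 12.1°, β = 7.8°: K_a = 0.3525.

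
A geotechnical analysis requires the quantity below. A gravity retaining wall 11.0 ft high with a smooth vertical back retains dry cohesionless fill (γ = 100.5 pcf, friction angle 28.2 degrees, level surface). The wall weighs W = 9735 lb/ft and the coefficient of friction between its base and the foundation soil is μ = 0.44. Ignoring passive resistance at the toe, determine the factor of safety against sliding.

K_a = tan²(45° − 28.2°/2) = 0.3582.
P_a = ½K_aγH² = 0.5×0.3582×100.5×11.0² = 2178 lb/ft, acting at H/3 = 3.667 ft above the base.
FS_sliding = μW / P_a = 0.44×9735 / 2178 = 1.967.

1.97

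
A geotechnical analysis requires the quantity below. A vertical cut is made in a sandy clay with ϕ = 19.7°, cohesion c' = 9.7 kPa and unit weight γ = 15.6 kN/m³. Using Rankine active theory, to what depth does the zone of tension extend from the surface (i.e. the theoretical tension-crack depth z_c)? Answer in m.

1.77 m

K_a = tan²(45° − 19.7°/2) = 0.4958; √K_a = 0.7041.
The active pressure is zero where K_a γ z = 2c√K_a, so z_c = 2c/(γ√K_a) = 2×9.7/(15.6×0.7041) = 1.766 m.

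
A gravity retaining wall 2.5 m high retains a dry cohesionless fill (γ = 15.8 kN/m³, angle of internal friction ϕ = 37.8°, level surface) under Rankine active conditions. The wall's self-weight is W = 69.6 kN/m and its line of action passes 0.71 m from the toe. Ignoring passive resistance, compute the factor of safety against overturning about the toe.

5.00

K_a = tan²(45° − 37.8°/2) = 0.2400.
P_a = ½K_aγH² = 0.5×0.2400×15.8×2.5² = 11.85 kN/m, acting at H/3 = 0.8333 m above the base.
Overturning moment M_o = P_a × H/3 = 11.85 × 0.8333 = 9.875.
Resisting moment M_r = W × 0.71 = 69.6 × 0.71 = 49.42.
FS_overturning = M_r/M_o = 49.42/9.875 = 5.004.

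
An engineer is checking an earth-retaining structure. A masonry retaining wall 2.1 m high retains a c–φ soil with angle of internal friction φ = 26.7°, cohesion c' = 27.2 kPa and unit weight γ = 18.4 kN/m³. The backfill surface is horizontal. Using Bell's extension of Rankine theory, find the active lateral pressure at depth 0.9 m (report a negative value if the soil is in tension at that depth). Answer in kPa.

K_a = (1 − sin φ)/(1 + sin φ) = 0.3800.
σ_a = K_a γ z − 2c√K_a = 0.3800×18.4×0.9 − 2×27.2×0.6164 = -27.24 kPa.

-27.2 kPa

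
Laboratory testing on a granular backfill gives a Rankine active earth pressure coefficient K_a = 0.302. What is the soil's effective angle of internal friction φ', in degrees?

K_a = tan²(45° − φ/2) ⇒ 45° − φ/2 = arctan(√0.302) = 28.79°.
φ = 2(45° − 28.79°) = 32.42°.

32.4°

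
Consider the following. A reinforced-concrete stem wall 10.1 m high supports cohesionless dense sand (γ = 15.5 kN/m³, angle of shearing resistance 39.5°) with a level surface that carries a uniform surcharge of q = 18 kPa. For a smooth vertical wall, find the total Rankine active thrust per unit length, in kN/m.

216 kN/m

K_a = tan²(45° − φ/2) = 0.2224.
Soil triangle: ½ K_a γ H² = 0.5×0.2224×15.5×10.1² = 175.9 kN/m.
Surcharge rectangle: K_a q H = 0.2224×18×10.1 = 40.44 kN/m.
Total = 175.9 + 40.44 = 216.3 kN/m.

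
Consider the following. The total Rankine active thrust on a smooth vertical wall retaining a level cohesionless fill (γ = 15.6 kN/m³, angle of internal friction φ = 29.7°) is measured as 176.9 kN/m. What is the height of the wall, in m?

8.20 m

K_a = 0.3374. P_a = ½ K_a γ H² ⇒ H = √(2P_a/(K_a γ)).
H = √(2×176.9/(0.3374×15.6)) = 8.199 m.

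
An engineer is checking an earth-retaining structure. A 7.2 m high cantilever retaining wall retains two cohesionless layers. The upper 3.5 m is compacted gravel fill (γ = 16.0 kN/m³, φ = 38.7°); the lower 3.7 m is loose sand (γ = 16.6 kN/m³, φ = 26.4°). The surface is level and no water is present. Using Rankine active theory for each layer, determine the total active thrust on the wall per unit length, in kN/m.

146 kN/m

K_a1 = tan²(45°−38.7°/2) = 0.2306; K_a2 = tan²(45°−26.4°/2) = 0.3844.
Layer 1: σ at base = K_a1 γ₁ h₁ = 12.91 kPa; P₁ = ½×12.91×3.5 = 22.60.
Layer 2: σ_v at top = γ₁h₁ = 56.00; σ_h top = K_a2×56.00 = 21.53; σ_h base = K_a2×(56.00+16.6×3.7) = 45.14.
P₂ = ½(21.53+45.14)×3.7 = 123.3. Total P_a = 22.60+123.3 = 145.9 kN/m.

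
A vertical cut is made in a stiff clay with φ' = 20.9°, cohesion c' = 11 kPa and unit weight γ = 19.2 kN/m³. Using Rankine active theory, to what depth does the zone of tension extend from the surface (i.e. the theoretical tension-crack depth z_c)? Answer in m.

K_a = tan²(45° − 20.9°/2) = 0.4741; √K_a = 0.6886.
The active pressure is zero where K_a γ z = 2c√K_a, so z_c = 2c/(γ√K_a) = 2×11/(19.2×0.6886) = 1.664 m.

1.66 m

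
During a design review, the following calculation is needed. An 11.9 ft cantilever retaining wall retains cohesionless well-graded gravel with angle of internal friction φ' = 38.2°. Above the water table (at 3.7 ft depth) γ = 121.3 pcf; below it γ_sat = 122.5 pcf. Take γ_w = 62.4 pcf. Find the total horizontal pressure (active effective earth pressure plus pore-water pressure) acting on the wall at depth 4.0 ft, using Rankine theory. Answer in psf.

K_a = (1 − sin φ)/(1 + sin φ) = 0.2358.
γ' = 122.5 − 62.4 = 60.10 pcf.
Effective vertical stress at 4.0 ft: σ'_v = 121.3×3.7 + 60.10×0.300 = 466.8 psf.
σ'_h = K_a σ'_v = 0.2358 × 466.8 = 110.1 psf; u = γ_w × 0.300 = 18.72 psf.
Total σ_h = 110.1 + 18.72 = 128.8 psf.

129 psf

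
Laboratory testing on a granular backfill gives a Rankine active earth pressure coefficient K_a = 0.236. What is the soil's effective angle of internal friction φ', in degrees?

K_a = tan²(45° − φ/2) ⇒ 45° − φ/2 = arctan(√0.236) = 25.91°.
φ = 2(45° − 25.91°) = 38.18°.

38.2°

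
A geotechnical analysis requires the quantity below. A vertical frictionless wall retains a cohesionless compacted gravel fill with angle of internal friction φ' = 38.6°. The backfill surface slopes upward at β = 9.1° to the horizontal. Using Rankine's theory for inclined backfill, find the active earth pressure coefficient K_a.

K_a = cos β · (cos β − √(cos²β − cos²φ)) / (cos β + √(cos²β − cos²φ)).
cos β = 0.9874, cos φ = 0.7815, √(cos²β − cos²φ) = 0.6035.
K_a = 0.9874 × (0.9874 − 0.6035)/(0.9874 + 0.6035) = 0.2383.

0.238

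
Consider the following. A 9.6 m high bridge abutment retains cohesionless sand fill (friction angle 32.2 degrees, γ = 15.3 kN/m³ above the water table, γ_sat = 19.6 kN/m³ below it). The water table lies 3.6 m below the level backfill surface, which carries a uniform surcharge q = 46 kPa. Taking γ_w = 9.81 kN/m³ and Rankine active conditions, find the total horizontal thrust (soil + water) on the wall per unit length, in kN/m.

496 kN/m

K_a = tan²(45° − φ/2) = 0.3047.
γ' = 19.6 − 9.81 = 9.790 kN/m³. h₂ = H − d_w = 6.0 m.
σ'_h: at surface K_a·q = 14.02; at WT K_a(q+γd_w) = 30.80; at base K_a(q+γd_w+γ'h₂) = 48.70 kPa.
P₁ = ½(14.02+30.80)×3.6 = 80.68; P₂ = ½(30.80+48.70)×6.0 = 238.5; P_w = ½γ_w h₂² = 176.6.
Total = 80.68+238.5+176.6 = 495.8 kN/m.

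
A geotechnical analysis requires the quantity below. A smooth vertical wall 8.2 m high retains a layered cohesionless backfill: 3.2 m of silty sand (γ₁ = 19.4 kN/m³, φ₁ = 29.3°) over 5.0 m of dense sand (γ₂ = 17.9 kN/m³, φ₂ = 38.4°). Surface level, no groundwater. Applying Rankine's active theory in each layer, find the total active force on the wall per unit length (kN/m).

K_a1 = tan²(45°−29.3°/2) = 0.3428; K_a2 = tan²(45°−38.4°/2) = 0.2337.
Layer 1: σ at base = K_a1 γ₁ h₁ = 21.28 kPa; P₁ = ½×21.28×3.2 = 34.05.
Layer 2: σ_v at top = γ₁h₁ = 62.08; σ_h top = K_a2×62.08 = 14.51; σ_h base = K_a2×(62.08+17.9×5.0) = 35.42.
P₂ = ½(14.51+35.42)×5.0 = 124.8. Total P_a = 34.05+124.8 = 158.9 kN/m.

159 kN/m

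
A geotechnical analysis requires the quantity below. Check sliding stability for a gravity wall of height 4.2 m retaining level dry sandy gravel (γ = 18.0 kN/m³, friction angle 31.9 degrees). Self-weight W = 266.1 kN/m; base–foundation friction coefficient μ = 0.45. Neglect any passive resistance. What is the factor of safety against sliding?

2.44

K_a = tan²(45° − 31.9°/2) = 0.3085.
P_a = ½K_aγH² = 0.5×0.3085×18.0×4.2² = 48.98 kN/m, acting at H/3 = 1.400 m above the base.
FS_sliding = μW / P_a = 0.45×266.1 / 48.98 = 2.445.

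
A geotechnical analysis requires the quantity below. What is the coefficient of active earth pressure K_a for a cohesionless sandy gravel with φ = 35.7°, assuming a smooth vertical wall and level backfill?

K_a = (1 − sin φ)/(1 + sin φ) = (1 − sin 35.7°)/(1 + sin 35.7°) = 0.2630.

0.263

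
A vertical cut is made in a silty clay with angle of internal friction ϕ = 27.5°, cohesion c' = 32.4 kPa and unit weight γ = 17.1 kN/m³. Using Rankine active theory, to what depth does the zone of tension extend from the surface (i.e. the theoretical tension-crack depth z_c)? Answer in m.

6.24 m

K_a = tan²(45° − 27.5°/2) = 0.3682; √K_a = 0.6068.
The active pressure is zero where K_a γ z = 2c√K_a, so z_c = 2c/(γ√K_a) = 2×32.4/(17.1×0.6068) = 6.245 m.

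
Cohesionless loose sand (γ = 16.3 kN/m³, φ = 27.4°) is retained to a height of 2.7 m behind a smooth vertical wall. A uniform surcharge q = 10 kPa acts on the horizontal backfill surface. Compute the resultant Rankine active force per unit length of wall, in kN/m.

K_a = tan²(45° − φ/2) = 0.3697.
Soil triangle: ½ K_a γ H² = 0.5×0.3697×16.3×2.7² = 21.96 kN/m.
Surcharge rectangle: K_a q H = 0.3697×10×2.7 = 9.981 kN/m.
Total = 21.96 + 9.981 = 31.94 kN/m.

31.9 kN/m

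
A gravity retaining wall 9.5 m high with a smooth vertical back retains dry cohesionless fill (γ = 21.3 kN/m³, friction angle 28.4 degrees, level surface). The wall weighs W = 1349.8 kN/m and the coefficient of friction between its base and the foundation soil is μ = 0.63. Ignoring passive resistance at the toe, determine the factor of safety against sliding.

2.49

K_a = tan²(45° − 28.4°/2) = 0.3554.
P_a = ½K_aγH² = 0.5×0.3554×21.3×9.5² = 341.6 kN/m, acting at H/3 = 3.167 m above the base.
FS_sliding = μW / P_a = 0.63×1349.8 / 341.6 = 2.490.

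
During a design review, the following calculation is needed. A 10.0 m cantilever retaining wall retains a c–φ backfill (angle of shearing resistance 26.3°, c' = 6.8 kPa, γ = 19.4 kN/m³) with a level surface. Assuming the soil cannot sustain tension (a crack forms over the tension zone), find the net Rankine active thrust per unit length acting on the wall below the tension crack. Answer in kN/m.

K_a = 0.3859; √K_a = 0.6212.
Tension-crack depth z_c = 2c/(γ√K_a) = 2×6.8/(19.4×0.6212) = 1.128 m.
σ_a at base = K_a γ H − 2c√K_a = 0.3859×19.4×10.0 − 2×6.8×0.6212 = 66.42 kPa.
P_a = ½ × 66.42 × (H − z_c) = 0.5×66.42×8.872 = 294.6 kN/m.

295 kN/m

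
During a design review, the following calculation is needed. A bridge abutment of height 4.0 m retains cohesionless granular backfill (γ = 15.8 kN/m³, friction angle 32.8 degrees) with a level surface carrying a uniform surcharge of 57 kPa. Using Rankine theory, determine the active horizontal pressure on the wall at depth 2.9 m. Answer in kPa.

30.6 kPa

K_a = (1 − sin φ)/(1 + sin φ) = 0.2973.
σ_v = γz + q = 15.8 × 2.9 + 57 = 102.8 kPa.
σ_h = K_a σ_v = 0.2973 × 102.8 = 30.56 kPa.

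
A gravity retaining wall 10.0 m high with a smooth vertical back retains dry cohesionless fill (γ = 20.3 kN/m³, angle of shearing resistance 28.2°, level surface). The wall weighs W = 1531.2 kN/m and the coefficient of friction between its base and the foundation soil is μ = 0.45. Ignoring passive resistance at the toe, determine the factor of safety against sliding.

1.90

K_a = tan²(45° − 28.2°/2) = 0.3582.
P_a = ½K_aγH² = 0.5×0.3582×20.3×10.0² = 363.6 kN/m, acting at H/3 = 3.333 m above the base.
FS_sliding = μW / P_a = 0.45×1531.2 / 363.6 = 1.895.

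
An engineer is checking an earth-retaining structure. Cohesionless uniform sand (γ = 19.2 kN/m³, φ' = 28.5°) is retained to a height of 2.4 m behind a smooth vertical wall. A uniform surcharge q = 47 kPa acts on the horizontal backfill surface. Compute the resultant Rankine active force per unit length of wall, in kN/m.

K_a = tan²(45° − φ/2) = 0.3540.
Soil triangle: ½ K_a γ H² = 0.5×0.3540×19.2×2.4² = 19.57 kN/m.
Surcharge rectangle: K_a q H = 0.3540×47×2.4 = 39.93 kN/m.
Total = 19.57 + 39.93 = 59.50 kN/m.

59.5 kN/m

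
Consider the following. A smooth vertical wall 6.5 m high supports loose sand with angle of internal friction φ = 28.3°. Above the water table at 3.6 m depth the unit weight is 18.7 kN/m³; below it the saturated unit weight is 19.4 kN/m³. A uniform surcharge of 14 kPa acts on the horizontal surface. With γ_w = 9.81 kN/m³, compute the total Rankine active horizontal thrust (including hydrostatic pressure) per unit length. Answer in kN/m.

K_a = tan²(45° − φ/2) = 0.3568.
γ' = 19.4 − 9.81 = 9.590 kN/m³. h₂ = H − d_w = 2.9 m.
σ'_h: at surface K_a·q = 4.995; at WT K_a(q+γd_w) = 29.01; at base K_a(q+γd_w+γ'h₂) = 38.93 kPa.
P₁ = ½(4.995+29.01)×3.6 = 61.21; P₂ = ½(29.01+38.93)×2.9 = 98.52; P_w = ½γ_w h₂² = 41.25.
Total = 61.21+98.52+41.25 = 201.0 kN/m.

201 kN/m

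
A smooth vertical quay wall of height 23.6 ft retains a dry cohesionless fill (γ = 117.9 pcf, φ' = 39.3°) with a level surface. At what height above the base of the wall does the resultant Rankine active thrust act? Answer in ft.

K_a = 0.2245.
The pressure distribution is triangular, so the resultant acts at H/3 above the base = 23.6/3 = 7.867 ft.

7.87 ft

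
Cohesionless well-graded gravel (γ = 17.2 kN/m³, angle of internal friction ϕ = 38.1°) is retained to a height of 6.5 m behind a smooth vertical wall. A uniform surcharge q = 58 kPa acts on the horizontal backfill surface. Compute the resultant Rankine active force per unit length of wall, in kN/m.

175 kN/m

K_a = tan²(45° − φ/2) = 0.2368.
Soil triangle: ½ K_a γ H² = 0.5×0.2368×17.2×6.5² = 86.05 kN/m.
Surcharge rectangle: K_a q H = 0.2368×58×6.5 = 89.29 kN/m.
Total = 86.05 + 89.29 = 175.3 kN/m.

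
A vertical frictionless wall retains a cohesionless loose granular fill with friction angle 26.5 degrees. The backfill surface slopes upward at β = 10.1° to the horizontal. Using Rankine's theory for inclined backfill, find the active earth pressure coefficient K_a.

0.405

K_a = cos β · (cos β − √(cos²β − cos²φ)) / (cos β + √(cos²β − cos²φ)).
cos β = 0.9845, cos φ = 0.8949, √(cos²β − cos²φ) = 0.4103.
K_a = 0.9845 × (0.9845 − 0.4103)/(0.9845 + 0.4103) = 0.4053.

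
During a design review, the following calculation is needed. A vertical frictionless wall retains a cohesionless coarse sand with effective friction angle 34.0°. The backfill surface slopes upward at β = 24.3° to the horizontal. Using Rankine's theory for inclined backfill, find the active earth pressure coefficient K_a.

K_a = cos β · (cos β − √(cos²β − cos²φ)) / (cos β + √(cos²β − cos²φ)).
cos β = 0.9114, cos φ = 0.8290, √(cos²β − cos²φ) = 0.3786.
K_a = 0.9114 × (0.9114 − 0.3786)/(0.9114 + 0.3786) = 0.3764.

0.376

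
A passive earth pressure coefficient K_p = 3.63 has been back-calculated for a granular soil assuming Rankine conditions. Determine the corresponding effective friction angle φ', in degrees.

34.6°

K_p = (1+sin φ)/(1−sin φ) ⇒ sin φ = (K_p − 1)/(K_p + 1) = 0.5680.
φ = arcsin(0.5680) = 34.61°.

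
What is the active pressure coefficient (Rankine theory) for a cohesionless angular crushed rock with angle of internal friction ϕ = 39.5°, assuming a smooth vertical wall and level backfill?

K_a = (1 − sin φ)/(1 + sin φ) = (1 − sin 39.5°)/(1 + sin 39.5°) = 0.2224.

0.222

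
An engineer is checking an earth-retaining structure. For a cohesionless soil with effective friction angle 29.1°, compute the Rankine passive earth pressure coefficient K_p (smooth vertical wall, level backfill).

2.89

K_p = (1 + sin φ)/(1 − sin φ) = tan²(45° + 29.1°/2) = 2.894.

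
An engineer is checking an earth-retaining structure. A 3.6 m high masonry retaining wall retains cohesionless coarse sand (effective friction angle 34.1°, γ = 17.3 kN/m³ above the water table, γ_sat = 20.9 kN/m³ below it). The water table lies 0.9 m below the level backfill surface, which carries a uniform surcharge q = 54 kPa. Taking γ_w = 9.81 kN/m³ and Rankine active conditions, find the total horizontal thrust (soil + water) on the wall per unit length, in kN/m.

K_a = tan²(45° − φ/2) = 0.2815.
γ' = 20.9 − 9.81 = 11.09 kN/m³. h₂ = H − d_w = 2.7 m.
σ'_h: at surface K_a·q = 15.20; at WT K_a(q+γd_w) = 19.59; at base K_a(q+γd_w+γ'h₂) = 28.02 kPa.
P₁ = ½(15.20+19.59)×0.9 = 15.65; P₂ = ½(19.59+28.02)×2.7 = 64.26; P_w = ½γ_w h₂² = 35.76.
Total = 15.65+64.26+35.76 = 115.7 kN/m.

116 kN/m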